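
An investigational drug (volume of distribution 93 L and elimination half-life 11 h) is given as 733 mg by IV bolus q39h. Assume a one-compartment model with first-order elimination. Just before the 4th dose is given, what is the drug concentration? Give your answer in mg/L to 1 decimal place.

0.7 mg/L

f = (1/2)^(τ/t½) = (1/2)^(39/11) ≈ 0.0856.
C₀ = D/Vd = 733/93 ≈ 7.882 mg/L.
Before the 4th dose, 3 doses have been given. Superposition: Cmin = C₀·(f + f² + … + f^3).
≈ 7.882 × (0.0856 + 0.0073 + 0.0006) ≈ 7.882 × 0.0935 ≈ 0.737 mg/L.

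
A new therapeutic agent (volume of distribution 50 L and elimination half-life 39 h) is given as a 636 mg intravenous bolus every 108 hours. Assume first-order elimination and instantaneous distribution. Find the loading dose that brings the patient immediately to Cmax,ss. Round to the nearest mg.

f = (1/2)^(108/39) ≈ 0.146683; accumulation ratio R = 1/(1−f) ≈ 1.17190.
Loading dose to hit Cmax,ss on first dose: D_load = D_maint·R ≈ 636 × 1.17190 ≈ 745.33 mg.

745 mg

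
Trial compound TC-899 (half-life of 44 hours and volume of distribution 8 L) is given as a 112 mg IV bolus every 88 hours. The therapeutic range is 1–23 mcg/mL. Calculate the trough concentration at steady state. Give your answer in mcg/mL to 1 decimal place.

4.7 mcg/mL

τ = 88 h = 2 half-lives, so f = (1/2)^2 = 0.25.
Accumulation ratio R = 1/(1 − f) = 1/0.75 = 4/3.
Single-dose peak C₀ = D/Vd = 112/8 = 14 mcg/mL.
Steady-state peak Cmax,ss = C₀·R = 14 × 4/3 ≈ 18.667 mcg/mL.
Steady-state trough Cmin,ss = Cmax,ss·f ≈ 18.667 × 0.25 ≈ 4.667 mcg/mL.
Trough 4.7 mcg/mL vs MEC 1 mcg/mL: adequate.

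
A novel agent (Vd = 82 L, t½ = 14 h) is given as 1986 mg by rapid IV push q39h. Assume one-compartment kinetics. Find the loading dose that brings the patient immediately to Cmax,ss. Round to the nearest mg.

2323 mg

f = (1/2)^(39/14) ≈ 0.145016; accumulation ratio R = 1/(1−f) ≈ 1.16961.
Loading dose to hit Cmax,ss on first dose: D_load = D_maint·R ≈ 1986 × 1.16961 ≈ 2322.85 mg.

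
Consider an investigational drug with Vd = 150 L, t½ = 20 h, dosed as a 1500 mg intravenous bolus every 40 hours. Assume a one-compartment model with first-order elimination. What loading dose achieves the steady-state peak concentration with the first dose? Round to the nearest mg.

f = (1/2)^(40/20) ≈ 0.250000; accumulation ratio R = 1/(1−f) ≈ 1.33333.
Loading dose to hit Cmax,ss on first dose: D_load = D_maint·R ≈ 1500 × 1.33333 ≈ 1999.99 mg.

2000 mg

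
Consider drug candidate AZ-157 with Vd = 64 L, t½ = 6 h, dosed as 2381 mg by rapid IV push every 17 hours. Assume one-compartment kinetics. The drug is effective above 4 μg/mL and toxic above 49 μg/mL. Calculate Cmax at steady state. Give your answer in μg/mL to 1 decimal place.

43.3 μg/mL

k = ln2/t½ = ln2/6 ≈ 0.115525 h⁻¹; fraction remaining f = e^(−kτ) = e^(−0.115525×17) ≈ 0.1403.
At steady state, accumulation factor R = 1/(1 − e^(−kτ)) ≈ 1.1632.
Each bolus raises the concentration by D/Vd = 2381/64 ≈ 37.203 μg/mL.
Steady-state peak Cmax,ss = C₀·R ≈ 37.203 × 1.1632 ≈ 43.275 μg/mL.
Peak 43.3 μg/mL vs MTC 49 μg/mL: below toxic threshold.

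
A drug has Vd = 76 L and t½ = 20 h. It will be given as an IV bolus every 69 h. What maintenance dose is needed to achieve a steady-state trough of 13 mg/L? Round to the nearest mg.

9809 mg

τ/t½ = 69/20 ≈ 3.45, so f = (1/2)^(69/20) ≈ 0.091505.
Cmin,ss = (D/Vd)·f/(1−f), so D = Cmin,ss·Vd·(1−f)/f.
D = 13 × 76 × (1−f)/f ≈ 13 × 76 × 9.92836 ≈ 9809.22 mg.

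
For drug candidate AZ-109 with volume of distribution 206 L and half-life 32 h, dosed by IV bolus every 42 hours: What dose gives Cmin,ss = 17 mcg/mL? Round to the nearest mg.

τ/t½ = 42/32 ≈ 1.3125, so f = (1/2)^(42/32) ≈ 0.402623.
Cmin,ss = (D/Vd)·f/(1−f), so D = Cmin,ss·Vd·(1−f)/f.
D = 17 × 206 × (1−f)/f ≈ 17 × 206 × 1.48371 ≈ 5195.95 mg.

5196 mg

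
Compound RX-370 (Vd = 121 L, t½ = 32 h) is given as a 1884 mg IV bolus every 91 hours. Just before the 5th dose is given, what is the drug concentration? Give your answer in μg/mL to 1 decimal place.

f = (1/2)^(τ/t½) = (1/2)^(91/32) ≈ 0.1393.
C₀ = D/Vd = 1884/121 ≈ 15.570 μg/mL.
Before the 5th dose, 4 doses have been given. Superposition: Cmin = C₀·(f + f² + … + f^4).
≈ 15.570 × (0.1393 + 0.0194 + 0.0027 + 0.0004) ≈ 15.570 × 0.1618 ≈ 2.519 μg/mL.

2.5 μg/mL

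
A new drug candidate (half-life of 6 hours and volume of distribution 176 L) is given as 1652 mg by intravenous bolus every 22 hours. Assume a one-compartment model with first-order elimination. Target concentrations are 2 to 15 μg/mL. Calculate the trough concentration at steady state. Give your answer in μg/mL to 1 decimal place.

0.8 μg/mL

τ/t½ = 22/6 ≈ 3.6667, so fraction remaining f = (1/2)^(22/6) ≈ 0.0787.
Each bolus raises the concentration by D/Vd = 1652/176 ≈ 9.386 μg/mL.
Steady-state trough Cmin,ss = C₀·f/(1−f) ≈ 9.386 × 0.0787/0.9213 ≈ 0.802 μg/mL.
Trough 0.8 μg/mL vs MEC 2 μg/mL: subtherapeutic.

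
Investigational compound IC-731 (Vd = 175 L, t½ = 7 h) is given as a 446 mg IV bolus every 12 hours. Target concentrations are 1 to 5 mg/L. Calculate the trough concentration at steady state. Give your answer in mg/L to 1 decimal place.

1.1 mg/L

Over one 12-h interval, 12/7 ≈ 1.7143 half-lives elapse, leaving f ≈ 0.3048 of each dose.
At steady state, accumulation factor R = 1/(1 − e^(−kτ)) ≈ 1.4384.
Each bolus raises the concentration by D/Vd = 446/175 ≈ 2.549 mg/L.
Cmax,ss = C₀/(1 − f) ≈ 2.549/0.6952 ≈ 3.667 mg/L.
One interval later, Cmin,ss = Cmax,ss·e^(−kτ) ≈ 3.667 × 0.3048 ≈ 1.118 mg/L.
Trough 1.1 mg/L vs MEC 1 mg/L: adequate.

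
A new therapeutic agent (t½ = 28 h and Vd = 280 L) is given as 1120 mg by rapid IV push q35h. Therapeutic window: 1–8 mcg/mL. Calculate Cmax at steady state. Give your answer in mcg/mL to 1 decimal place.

Over one 35-h interval, 35/28 ≈ 1.25 half-lives elapse, leaving f ≈ 0.4204 of each dose.
At steady state, accumulation factor R = 1/(1 − e^(−kτ)) ≈ 1.7253.
Each bolus raises the concentration by D/Vd = 1120/280 ≈ 4.000 mcg/mL.
Steady-state peak Cmax,ss = C₀·R ≈ 4.000 × 1.7253 ≈ 6.901 mcg/mL.
Peak 6.9 mcg/mL vs MTC 8 mcg/mL: below toxic threshold.

6.9 mcg/mL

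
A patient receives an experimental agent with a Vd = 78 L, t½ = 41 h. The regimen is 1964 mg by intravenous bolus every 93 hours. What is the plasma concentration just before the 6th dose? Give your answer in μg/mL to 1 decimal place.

6.6 μg/mL

f = (1/2)^(τ/t½) = (1/2)^(93/41) ≈ 0.2076.
C₀ = D/Vd = 1964/78 ≈ 25.179 μg/mL.
Before the 6th dose, 5 doses have been given. Superposition: Cmin = C₀·(f + f² + … + f^5).
≈ 25.179 × (0.2076 + 0.0431 + 0.0089 + 0.0019 + 0.0004) ≈ 25.179 × 0.2619 ≈ 6.594 μg/mL.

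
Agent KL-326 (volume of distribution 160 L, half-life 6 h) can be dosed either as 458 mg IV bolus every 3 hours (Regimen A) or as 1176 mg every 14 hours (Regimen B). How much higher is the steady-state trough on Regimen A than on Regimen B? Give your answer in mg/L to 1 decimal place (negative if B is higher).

5.1 mg/L

Regimen A: f = (1/2)^(3/6) ≈ 0.7071; Cmin,ss = (458/160)·f/(1−f) ≈ 6.910 mg/L.
Regimen B: f = (1/2)^(14/6) ≈ 0.1984; Cmin,ss = (1176/160)·f/(1−f) ≈ 1.819 mg/L.
Difference ≈ 6.910 − 1.819 ≈ 5.091 mg/L.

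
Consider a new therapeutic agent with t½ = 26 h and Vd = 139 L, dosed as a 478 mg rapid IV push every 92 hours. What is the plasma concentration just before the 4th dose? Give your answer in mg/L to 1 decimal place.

0.3 mg/L

f = (1/2)^(τ/t½) = (1/2)^(92/26) ≈ 0.0861.
C₀ = D/Vd = 478/139 ≈ 3.439 mg/L.
Before the 4th dose, 3 doses have been given. Superposition: Cmin = C₀·(f + f² + … + f^3).
≈ 3.439 × (0.0861 + 0.0074 + 0.0006) ≈ 3.439 × 0.0941 ≈ 0.324 mg/L.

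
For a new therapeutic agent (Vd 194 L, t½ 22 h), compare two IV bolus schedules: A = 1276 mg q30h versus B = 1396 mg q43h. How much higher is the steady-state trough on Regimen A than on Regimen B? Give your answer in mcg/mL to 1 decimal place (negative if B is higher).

1.7 mcg/mL

Regimen A: f = (1/2)^(30/22) ≈ 0.3886; Cmin,ss = (1276/194)·f/(1−f) ≈ 4.180 mcg/mL.
Regimen B: f = (1/2)^(43/22) ≈ 0.2580; Cmin,ss = (1396/194)·f/(1−f) ≈ 2.502 mcg/mL.
Difference ≈ 4.180 − 2.502 ≈ 1.678 mcg/mL.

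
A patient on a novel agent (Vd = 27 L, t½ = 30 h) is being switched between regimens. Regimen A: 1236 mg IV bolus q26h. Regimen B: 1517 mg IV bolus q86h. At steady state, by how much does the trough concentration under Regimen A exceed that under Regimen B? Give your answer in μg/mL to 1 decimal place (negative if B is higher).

Regimen A: f = (1/2)^(26/30) ≈ 0.5484; Cmin,ss = (1236/27)·f/(1−f) ≈ 55.590 μg/mL.
Regimen B: f = (1/2)^(86/30) ≈ 0.1371; Cmin,ss = (1517/27)·f/(1−f) ≈ 8.927 μg/mL.
Difference ≈ 55.590 − 8.927 ≈ 46.663 μg/mL.

46.7 μg/mL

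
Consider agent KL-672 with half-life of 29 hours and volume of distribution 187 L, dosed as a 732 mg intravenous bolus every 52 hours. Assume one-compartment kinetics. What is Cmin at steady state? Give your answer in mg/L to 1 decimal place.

Over one 52-h interval, 52/29 ≈ 1.7931 half-lives elapse, leaving f ≈ 0.2886 of each dose.
Accumulation ratio R = 1/(1 − f) ≈ 1/0.7114 ≈ 1.4057.
Each bolus raises the concentration by D/Vd = 732/187 ≈ 3.914 mg/L.
Steady-state peak Cmax,ss = C₀·R ≈ 3.914 × 1.4057 ≈ 5.502 mg/L.
One interval later, Cmin,ss = Cmax,ss·e^(−kτ) ≈ 5.502 × 0.2886 ≈ 1.588 mg/L.

1.6 mg/L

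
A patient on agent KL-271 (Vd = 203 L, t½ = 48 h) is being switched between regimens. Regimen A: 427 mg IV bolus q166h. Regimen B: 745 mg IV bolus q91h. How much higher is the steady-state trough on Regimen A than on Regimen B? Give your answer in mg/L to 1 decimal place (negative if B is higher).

-1.1 mg/L

Regimen A: f = (1/2)^(166/48) ≈ 0.0910; Cmin,ss = (427/203)·f/(1−f) ≈ 0.211 mg/L.
Regimen B: f = (1/2)^(91/48) ≈ 0.2687; Cmin,ss = (745/203)·f/(1−f) ≈ 1.348 mg/L.
Difference ≈ 0.211 − 1.348 ≈ -1.137 mg/L.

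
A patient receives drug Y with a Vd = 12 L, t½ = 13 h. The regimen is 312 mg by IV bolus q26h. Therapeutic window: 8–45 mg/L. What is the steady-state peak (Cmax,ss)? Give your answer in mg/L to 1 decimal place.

The dosing interval is 2 half-lives, so f = 2^(−2) = 0.25.
At steady state, R = 1/(1 − 0.25) = 4/3.
Single-dose peak C₀ = D/Vd = 312/12 = 26 mg/L.
Steady-state peak Cmax,ss = C₀·R = 26 × 4/3 ≈ 34.667 mg/L.
Peak 34.7 mg/L vs MTC 45 mg/L: below toxic threshold.

34.7 mg/L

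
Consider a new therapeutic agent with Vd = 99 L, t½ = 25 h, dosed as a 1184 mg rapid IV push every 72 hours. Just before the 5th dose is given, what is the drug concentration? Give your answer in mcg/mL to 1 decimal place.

f = (1/2)^(τ/t½) = (1/2)^(72/25) ≈ 0.1358.
C₀ = D/Vd = 1184/99 ≈ 11.960 mcg/mL.
Before the 5th dose, 4 doses have been given. Superposition: Cmin = C₀·(f + f² + … + f^4).
≈ 11.960 × (0.1358 + 0.0184 + 0.0025 + 0.0003) ≈ 11.960 × 0.1570 ≈ 1.878 mcg/mL.

1.9 mcg/mL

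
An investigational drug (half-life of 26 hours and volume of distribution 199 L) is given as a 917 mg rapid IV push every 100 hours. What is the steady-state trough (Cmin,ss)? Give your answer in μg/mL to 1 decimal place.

τ/t½ = 100/26 ≈ 3.8462, so fraction remaining f = (1/2)^(100/26) ≈ 0.0695.
Each bolus raises the concentration by D/Vd = 917/199 ≈ 4.608 μg/mL.
Steady-state trough Cmin,ss = C₀·f/(1−f) ≈ 4.608 × 0.0695/0.9305 ≈ 0.344 μg/mL.

0.3 μg/mL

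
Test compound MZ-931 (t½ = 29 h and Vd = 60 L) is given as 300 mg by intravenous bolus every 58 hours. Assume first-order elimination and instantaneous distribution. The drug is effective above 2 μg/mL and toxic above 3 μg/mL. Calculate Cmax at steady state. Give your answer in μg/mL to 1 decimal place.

6.7 μg/mL

τ = 58 h = 2 half-lives, so f = (1/2)^2 = 0.25.
Accumulation ratio R = 1/(1 − f) = 1/0.75 = 4/3.
Single-dose peak C₀ = D/Vd = 300/60 = 5 μg/mL.
Steady-state peak Cmax,ss = C₀·R = 5 × 4/3 ≈ 6.667 μg/mL.
Peak 6.7 μg/mL vs MTC 3 μg/mL: exceeds toxic threshold.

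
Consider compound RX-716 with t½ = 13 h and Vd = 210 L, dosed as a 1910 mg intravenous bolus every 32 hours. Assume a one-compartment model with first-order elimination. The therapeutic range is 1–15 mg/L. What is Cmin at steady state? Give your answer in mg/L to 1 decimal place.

Over one 32-h interval, 32/13 ≈ 2.4615 half-lives elapse, leaving f ≈ 0.1816 of each dose.
At steady state, accumulation factor R = 1/(1 − e^(−kτ)) ≈ 1.2219.
Single-dose peak C₀ = D/Vd = 1910/210 ≈ 9.095 mg/L.
Cmax,ss = C₀/(1 − f) ≈ 9.095/0.8184 ≈ 11.113 mg/L.
One interval later, Cmin,ss = Cmax,ss·e^(−kτ) ≈ 11.113 × 0.1816 ≈ 2.018 mg/L.
Trough 2.0 mg/L vs MEC 1 mg/L: adequate.

2.0 mg/L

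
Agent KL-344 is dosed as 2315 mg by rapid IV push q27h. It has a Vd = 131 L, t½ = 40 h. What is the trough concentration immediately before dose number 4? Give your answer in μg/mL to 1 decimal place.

22.3 μg/mL

f = (1/2)^(τ/t½) = (1/2)^(27/40) ≈ 0.6263.
C₀ = D/Vd = 2315/131 ≈ 17.672 μg/mL.
Before the 4th dose, 3 doses have been given. Superposition: Cmin = C₀·(f + f² + … + f^3).
≈ 17.672 × (0.6263 + 0.3923 + 0.2457) ≈ 17.672 × 1.2643 ≈ 22.343 μg/mL.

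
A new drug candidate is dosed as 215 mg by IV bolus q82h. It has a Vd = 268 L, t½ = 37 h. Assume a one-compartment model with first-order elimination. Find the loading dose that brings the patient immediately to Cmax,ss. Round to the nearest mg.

274 mg

f = (1/2)^(82/37) ≈ 0.215205; accumulation ratio R = 1/(1−f) ≈ 1.27422.
Loading dose to hit Cmax,ss on first dose: D_load = D_maint·R ≈ 215 × 1.27422 ≈ 273.96 mg.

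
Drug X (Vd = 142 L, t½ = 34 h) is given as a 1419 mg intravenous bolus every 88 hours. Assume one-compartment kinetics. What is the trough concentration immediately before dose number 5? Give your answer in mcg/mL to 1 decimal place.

f = (1/2)^(τ/t½) = (1/2)^(88/34) ≈ 0.1663.
C₀ = D/Vd = 1419/142 ≈ 9.993 mcg/mL.
Before the 5th dose, 4 doses have been given. Superposition: Cmin = C₀·(f + f² + … + f^4).
≈ 9.993 × (0.1663 + 0.0277 + 0.0046 + 0.0008) ≈ 9.993 × 0.1994 ≈ 1.993 mcg/mL.

2.0 mcg/mL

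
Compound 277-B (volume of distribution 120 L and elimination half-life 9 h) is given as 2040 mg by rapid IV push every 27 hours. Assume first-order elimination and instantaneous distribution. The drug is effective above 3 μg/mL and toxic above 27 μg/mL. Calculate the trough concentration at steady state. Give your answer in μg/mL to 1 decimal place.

The dosing interval is 3 half-lives, so f = 2^(−3) = 0.125.
Accumulation ratio R = 1/(1 − f) = 1/0.875 = 8/7.
Single-dose peak C₀ = D/Vd = 2040/120 = 17 μg/mL.
Steady-state peak Cmax,ss = C₀·R = 17 × 8/7 ≈ 19.429 μg/mL.
Steady-state trough Cmin,ss = Cmax,ss·f ≈ 19.429 × 0.125 ≈ 2.429 μg/mL.
Trough 2.4 μg/mL vs MEC 3 μg/mL: subtherapeutic.

2.4 μg/mL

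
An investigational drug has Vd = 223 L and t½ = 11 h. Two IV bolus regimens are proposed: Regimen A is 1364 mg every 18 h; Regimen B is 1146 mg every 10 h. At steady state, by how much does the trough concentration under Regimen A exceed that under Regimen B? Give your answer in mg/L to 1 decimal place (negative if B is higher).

-3.0 mg/L

Regimen A: f = (1/2)^(18/11) ≈ 0.3217; Cmin,ss = (1364/223)·f/(1−f) ≈ 2.901 mg/L.
Regimen B: f = (1/2)^(10/11) ≈ 0.5325; Cmin,ss = (1146/223)·f/(1−f) ≈ 5.854 mg/L.
Difference ≈ 2.901 − 5.854 ≈ -2.953 mg/L.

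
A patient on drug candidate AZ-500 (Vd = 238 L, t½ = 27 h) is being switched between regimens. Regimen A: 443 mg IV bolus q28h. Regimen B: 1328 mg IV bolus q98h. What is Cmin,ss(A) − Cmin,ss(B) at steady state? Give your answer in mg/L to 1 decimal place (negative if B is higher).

1.3 mg/L

Regimen A: f = (1/2)^(28/27) ≈ 0.4873; Cmin,ss = (443/238)·f/(1−f) ≈ 1.769 mg/L.
Regimen B: f = (1/2)^(98/27) ≈ 0.0808; Cmin,ss = (1328/238)·f/(1−f) ≈ 0.490 mg/L.
Difference ≈ 1.769 − 0.490 ≈ 1.279 mg/L.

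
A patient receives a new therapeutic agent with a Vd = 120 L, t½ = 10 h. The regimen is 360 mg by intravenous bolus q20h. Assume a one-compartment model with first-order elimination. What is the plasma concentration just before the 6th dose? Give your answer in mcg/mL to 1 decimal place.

f = (1/2)^(τ/t½) = (1/2)^(20/10) ≈ 0.2500.
C₀ = D/Vd = 360/120 ≈ 3.000 mcg/mL.
Before the 6th dose, 5 doses have been given. Superposition: Cmin = C₀·(f + f² + … + f^5).
≈ 3.000 × (0.2500 + 0.0625 + 0.0156 + 0.0039 + 0.0010) ≈ 3.000 × 0.3330 ≈ 0.999 mcg/mL.

1.0 mcg/mL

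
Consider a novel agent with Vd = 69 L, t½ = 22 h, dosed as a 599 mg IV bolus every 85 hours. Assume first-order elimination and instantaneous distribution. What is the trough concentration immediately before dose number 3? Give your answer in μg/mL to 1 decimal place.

f = (1/2)^(τ/t½) = (1/2)^(85/22) ≈ 0.0687.
C₀ = D/Vd = 599/69 ≈ 8.681 μg/mL.
Before the 3rd dose, 2 doses have been given. Superposition: Cmin = C₀·(f + f²).
≈ 8.681 × (0.0687 + 0.0047) ≈ 8.681 × 0.0734 ≈ 0.637 μg/mL.

0.6 μg/mL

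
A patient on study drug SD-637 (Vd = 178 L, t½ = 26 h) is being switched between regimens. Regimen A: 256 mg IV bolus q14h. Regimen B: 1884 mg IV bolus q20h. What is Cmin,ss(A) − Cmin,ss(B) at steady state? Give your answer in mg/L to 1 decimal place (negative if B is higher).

Regimen A: f = (1/2)^(14/26) ≈ 0.6885; Cmin,ss = (256/178)·f/(1−f) ≈ 3.179 mg/L.
Regimen B: f = (1/2)^(20/26) ≈ 0.5867; Cmin,ss = (1884/178)·f/(1−f) ≈ 15.025 mg/L.
Difference ≈ 3.179 − 15.025 ≈ -11.846 mg/L.

-11.8 mg/L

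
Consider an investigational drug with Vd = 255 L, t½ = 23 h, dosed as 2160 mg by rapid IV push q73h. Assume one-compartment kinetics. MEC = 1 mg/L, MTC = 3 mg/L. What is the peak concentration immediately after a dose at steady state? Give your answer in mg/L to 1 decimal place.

9.5 mg/L

Over one 73-h interval, 73/23 ≈ 3.1739 half-lives elapse, leaving f ≈ 0.1108 of each dose.
Accumulation ratio R = 1/(1 − f) ≈ 1/0.8892 ≈ 1.1246.
Each bolus raises the concentration by D/Vd = 2160/255 ≈ 8.471 mg/L.
Steady-state peak Cmax,ss = C₀·R ≈ 8.471 × 1.1246 ≈ 9.526 mg/L.
Peak 9.5 mg/L vs MTC 3 mg/L: exceeds toxic threshold.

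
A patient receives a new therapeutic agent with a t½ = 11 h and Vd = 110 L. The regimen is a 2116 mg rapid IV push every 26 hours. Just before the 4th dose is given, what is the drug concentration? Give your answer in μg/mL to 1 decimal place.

4.6 μg/mL

f = (1/2)^(τ/t½) = (1/2)^(26/11) ≈ 0.1943.
C₀ = D/Vd = 2116/110 ≈ 19.236 μg/mL.
Before the 4th dose, 3 doses have been given. Superposition: Cmin = C₀·(f + f² + … + f^3).
≈ 19.236 × (0.1943 + 0.0378 + 0.0073) ≈ 19.236 × 0.2394 ≈ 4.605 μg/mL.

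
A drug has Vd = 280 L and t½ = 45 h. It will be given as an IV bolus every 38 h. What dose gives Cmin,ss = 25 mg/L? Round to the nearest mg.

5569 mg

τ/t½ = 38/45 ≈ 0.84444, so f = (1/2)^(38/45) ≈ 0.556925.
Cmin,ss = (D/Vd)·f/(1−f), so D = Cmin,ss·Vd·(1−f)/f.
D = 25 × 280 × (1−f)/f ≈ 25 × 280 × 0.79557 ≈ 5568.99 mg.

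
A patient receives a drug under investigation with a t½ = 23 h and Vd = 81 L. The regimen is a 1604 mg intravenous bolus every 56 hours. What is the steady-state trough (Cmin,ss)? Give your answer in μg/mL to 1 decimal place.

4.5 μg/mL

τ/t½ = 56/23 ≈ 2.4348, so fraction remaining f = (1/2)^(56/23) ≈ 0.1850.
Single-dose peak C₀ = D/Vd = 1604/81 ≈ 19.802 μg/mL.
Steady-state trough Cmin,ss = C₀·f/(1−f) ≈ 19.802 × 0.1850/0.8150 ≈ 4.495 μg/mL.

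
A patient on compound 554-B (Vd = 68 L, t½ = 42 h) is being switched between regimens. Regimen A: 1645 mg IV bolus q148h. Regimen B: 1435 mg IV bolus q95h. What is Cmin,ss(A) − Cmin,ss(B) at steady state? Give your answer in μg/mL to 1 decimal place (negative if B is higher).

-3.3 μg/mL

Regimen A: f = (1/2)^(148/42) ≈ 0.0869; Cmin,ss = (1645/68)·f/(1−f) ≈ 2.302 μg/mL.
Regimen B: f = (1/2)^(95/42) ≈ 0.2085; Cmin,ss = (1435/68)·f/(1−f) ≈ 5.559 μg/mL.
Difference ≈ 2.302 − 5.559 ≈ -3.257 μg/mL.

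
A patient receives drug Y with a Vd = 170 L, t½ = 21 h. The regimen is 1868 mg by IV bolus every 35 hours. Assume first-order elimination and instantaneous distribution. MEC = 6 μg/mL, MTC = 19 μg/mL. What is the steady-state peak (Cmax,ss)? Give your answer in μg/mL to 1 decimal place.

Over one 35-h interval, 35/21 ≈ 1.6667 half-lives elapse, leaving f ≈ 0.3150 of each dose.
At steady state, accumulation factor R = 1/(1 − e^(−kτ)) ≈ 1.4599.
Single-dose peak C₀ = D/Vd = 1868/170 ≈ 10.988 μg/mL.
Cmax,ss = C₀/(1 − f) ≈ 10.988/0.6850 ≈ 16.041 μg/mL.
Peak 16.0 μg/mL vs MTC 19 μg/mL: below toxic threshold.

16.0 μg/mL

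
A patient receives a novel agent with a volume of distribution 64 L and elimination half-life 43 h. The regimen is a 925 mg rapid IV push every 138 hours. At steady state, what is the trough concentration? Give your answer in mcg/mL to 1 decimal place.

k = ln2/t½ = ln2/43 ≈ 0.016120 h⁻¹; fraction remaining f = e^(−kτ) = e^(−0.016120×138) ≈ 0.1081.
Each bolus raises the concentration by D/Vd = 925/64 ≈ 14.453 mcg/mL.
Steady-state trough Cmin,ss = C₀·f/(1−f) ≈ 14.453 × 0.1081/0.8919 ≈ 1.752 mcg/mL.

1.8 mcg/mL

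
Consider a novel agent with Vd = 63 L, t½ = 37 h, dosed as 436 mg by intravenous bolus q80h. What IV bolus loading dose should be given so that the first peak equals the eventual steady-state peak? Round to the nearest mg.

561 mg

f = (1/2)^(80/37) ≈ 0.223421; accumulation ratio R = 1/(1−f) ≈ 1.28770.
Loading dose to hit Cmax,ss on first dose: D_load = D_maint·R ≈ 436 × 1.28770 ≈ 561.44 mg.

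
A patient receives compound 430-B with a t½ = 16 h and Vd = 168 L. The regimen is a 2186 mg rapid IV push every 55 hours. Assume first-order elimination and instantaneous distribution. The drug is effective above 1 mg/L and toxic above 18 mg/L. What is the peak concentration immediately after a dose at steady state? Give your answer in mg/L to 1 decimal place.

k = ln2/t½ = ln2/16 ≈ 0.043322 h⁻¹; fraction remaining f = e^(−kτ) = e^(−0.043322×55) ≈ 0.0923.
Accumulation ratio R = 1/(1 − f) ≈ 1/0.9077 ≈ 1.1017.
Single-dose peak C₀ = D/Vd = 2186/168 ≈ 13.012 mg/L.
Steady-state peak Cmax,ss = C₀·R ≈ 13.012 × 1.1017 ≈ 14.335 mg/L.
Peak 14.3 mg/L vs MTC 18 mg/L: below toxic threshold.

14.3 mg/L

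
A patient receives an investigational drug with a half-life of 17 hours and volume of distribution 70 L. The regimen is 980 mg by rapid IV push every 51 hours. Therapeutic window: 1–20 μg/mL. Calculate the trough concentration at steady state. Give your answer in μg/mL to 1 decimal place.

The dosing interval is 3 half-lives, so f = 2^(−3) = 0.125.
At steady state, R = 1/(1 − 0.125) = 8/7.
Single-dose peak C₀ = D/Vd = 980/70 = 14 μg/mL.
Steady-state peak Cmax,ss = C₀·R = 14 × 8/7 ≈ 16.000 μg/mL.
Steady-state trough Cmin,ss = Cmax,ss·f ≈ 16.000 × 0.125 ≈ 2.000 μg/mL.
Trough 2.0 μg/mL vs MEC 1 μg/mL: adequate.

2.0 μg/mL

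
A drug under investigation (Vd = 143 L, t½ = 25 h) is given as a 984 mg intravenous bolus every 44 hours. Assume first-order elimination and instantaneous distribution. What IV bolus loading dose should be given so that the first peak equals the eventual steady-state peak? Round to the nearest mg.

1396 mg

f = (1/2)^(44/25) ≈ 0.295248; accumulation ratio R = 1/(1−f) ≈ 1.41894.
Loading dose to hit Cmax,ss on first dose: D_load = D_maint·R ≈ 984 × 1.41894 ≈ 1396.24 mg.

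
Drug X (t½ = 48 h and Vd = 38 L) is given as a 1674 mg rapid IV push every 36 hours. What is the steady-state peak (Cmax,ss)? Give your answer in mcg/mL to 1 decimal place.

k = ln2/t½ = ln2/48 ≈ 0.014441 h⁻¹; fraction remaining f = e^(−kτ) = e^(−0.014441×36) ≈ 0.5946.
Accumulation ratio R = 1/(1 − f) ≈ 1/0.4054 ≈ 2.4667.
Single-dose peak C₀ = D/Vd = 1674/38 ≈ 44.053 mcg/mL.
Cmax,ss = C₀/(1 − f) ≈ 44.053/0.4054 ≈ 108.666 mcg/mL.

108.7 mcg/mL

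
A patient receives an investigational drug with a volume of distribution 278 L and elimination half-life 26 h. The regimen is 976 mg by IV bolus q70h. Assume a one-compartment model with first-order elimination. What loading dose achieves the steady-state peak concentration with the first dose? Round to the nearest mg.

1155 mg

f = (1/2)^(70/26) ≈ 0.154716; accumulation ratio R = 1/(1−f) ≈ 1.18303.
Loading dose to hit Cmax,ss on first dose: D_load = D_maint·R ≈ 976 × 1.18303 ≈ 1154.64 mg.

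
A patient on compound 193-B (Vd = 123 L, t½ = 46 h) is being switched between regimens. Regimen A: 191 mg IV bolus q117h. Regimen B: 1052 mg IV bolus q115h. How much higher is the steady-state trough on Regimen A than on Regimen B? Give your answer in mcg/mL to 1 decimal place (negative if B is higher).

Regimen A: f = (1/2)^(117/46) ≈ 0.1715; Cmin,ss = (191/123)·f/(1−f) ≈ 0.321 mcg/mL.
Regimen B: f = (1/2)^(115/46) ≈ 0.1768; Cmin,ss = (1052/123)·f/(1−f) ≈ 1.837 mcg/mL.
Difference ≈ 0.321 − 1.837 ≈ -1.516 mcg/mL.

-1.5 mcg/mL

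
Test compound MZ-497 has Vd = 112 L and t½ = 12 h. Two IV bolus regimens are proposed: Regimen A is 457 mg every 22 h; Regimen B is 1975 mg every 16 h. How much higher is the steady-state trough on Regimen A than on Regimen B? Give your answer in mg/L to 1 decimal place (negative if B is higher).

-10.0 mg/L

Regimen A: f = (1/2)^(22/12) ≈ 0.2806; Cmin,ss = (457/112)·f/(1−f) ≈ 1.592 mg/L.
Regimen B: f = (1/2)^(16/12) ≈ 0.3969; Cmin,ss = (1975/112)·f/(1−f) ≈ 11.605 mg/L.
Difference ≈ 1.592 − 11.605 ≈ -10.013 mg/L.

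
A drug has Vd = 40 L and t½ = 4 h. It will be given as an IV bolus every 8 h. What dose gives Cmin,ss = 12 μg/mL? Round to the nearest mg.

1440 mg

τ/t½ = 8/4 ≈ 2, so f = (1/2)^(8/4) ≈ 0.250000.
Cmin,ss = (D/Vd)·f/(1−f), so D = Cmin,ss·Vd·(1−f)/f.
D = 12 × 40 × (1−f)/f ≈ 12 × 40 × 3.00000 ≈ 1440.00 mg.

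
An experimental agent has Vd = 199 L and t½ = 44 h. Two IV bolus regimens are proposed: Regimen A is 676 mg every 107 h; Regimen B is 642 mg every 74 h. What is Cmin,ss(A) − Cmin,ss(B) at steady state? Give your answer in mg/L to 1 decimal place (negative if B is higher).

Regimen A: f = (1/2)^(107/44) ≈ 0.1853; Cmin,ss = (676/199)·f/(1−f) ≈ 0.773 mg/L.
Regimen B: f = (1/2)^(74/44) ≈ 0.3117; Cmin,ss = (642/199)·f/(1−f) ≈ 1.461 mg/L.
Difference ≈ 0.773 − 1.461 ≈ -0.688 mg/L.

-0.7 mg/L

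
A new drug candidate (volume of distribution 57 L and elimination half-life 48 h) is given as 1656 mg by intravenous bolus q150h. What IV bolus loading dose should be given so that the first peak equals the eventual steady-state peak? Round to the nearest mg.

1870 mg

f = (1/2)^(150/48) ≈ 0.114626; accumulation ratio R = 1/(1−f) ≈ 1.12947.
Loading dose to hit Cmax,ss on first dose: D_load = D_maint·R ≈ 1656 × 1.12947 ≈ 1870.40 mg.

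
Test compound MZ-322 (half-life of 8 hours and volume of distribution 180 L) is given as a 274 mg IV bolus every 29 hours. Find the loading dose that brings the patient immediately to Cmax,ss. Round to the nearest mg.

f = (1/2)^(29/8) ≈ 0.081052; accumulation ratio R = 1/(1−f) ≈ 1.08820.
Loading dose to hit Cmax,ss on first dose: D_load = D_maint·R ≈ 274 × 1.08820 ≈ 298.17 mg.

298 mg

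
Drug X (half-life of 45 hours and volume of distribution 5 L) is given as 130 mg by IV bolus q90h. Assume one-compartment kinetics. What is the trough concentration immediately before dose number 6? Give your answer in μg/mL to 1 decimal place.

f = (1/2)^(τ/t½) = (1/2)^(90/45) ≈ 0.2500.
C₀ = D/Vd = 130/5 ≈ 26.000 μg/mL.
Before the 6th dose, 5 doses have been given. Superposition: Cmin = C₀·(f + f² + … + f^5).
≈ 26.000 × (0.2500 + 0.0625 + 0.0156 + 0.0039 + 0.0010) ≈ 26.000 × 0.3330 ≈ 8.658 μg/mL.

8.7 μg/mL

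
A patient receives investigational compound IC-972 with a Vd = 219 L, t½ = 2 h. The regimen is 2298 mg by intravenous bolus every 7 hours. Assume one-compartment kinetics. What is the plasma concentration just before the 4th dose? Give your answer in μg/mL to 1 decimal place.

1.0 μg/mL

f = (1/2)^(τ/t½) = (1/2)^(7/2) ≈ 0.0884.
C₀ = D/Vd = 2298/219 ≈ 10.493 μg/mL.
Before the 4th dose, 3 doses have been given. Superposition: Cmin = C₀·(f + f² + … + f^3).
≈ 10.493 × (0.0884 + 0.0078 + 0.0007) ≈ 10.493 × 0.0969 ≈ 1.017 μg/mL.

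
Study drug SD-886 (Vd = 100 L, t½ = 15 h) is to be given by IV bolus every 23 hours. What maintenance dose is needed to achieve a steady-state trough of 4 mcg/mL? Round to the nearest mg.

758 mg

τ/t½ = 23/15 ≈ 1.5333, so f = (1/2)^(23/15) ≈ 0.345478.
Cmin,ss = (D/Vd)·f/(1−f), so D = Cmin,ss·Vd·(1−f)/f.
D = 4 × 100 × (1−f)/f ≈ 4 × 100 × 1.89454 ≈ 757.82 mg.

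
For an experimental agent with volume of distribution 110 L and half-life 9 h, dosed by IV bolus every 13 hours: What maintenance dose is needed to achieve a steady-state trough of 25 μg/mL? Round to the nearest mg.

4734 mg

τ/t½ = 13/9 ≈ 1.4444, so f = (1/2)^(13/9) ≈ 0.367434.
Cmin,ss = (D/Vd)·f/(1−f), so D = Cmin,ss·Vd·(1−f)/f.
D = 25 × 110 × (1−f)/f ≈ 25 × 110 × 1.72158 ≈ 4734.35 mg.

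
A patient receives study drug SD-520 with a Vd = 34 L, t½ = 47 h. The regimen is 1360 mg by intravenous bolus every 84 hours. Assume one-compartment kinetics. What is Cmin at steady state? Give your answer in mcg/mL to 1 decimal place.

k = ln2/t½ = ln2/47 ≈ 0.014748 h⁻¹; fraction remaining f = e^(−kτ) = e^(−0.014748×84) ≈ 0.2897.
Accumulation ratio R = 1/(1 − f) ≈ 1/0.7103 ≈ 1.4079.
Single-dose peak C₀ = D/Vd = 1360/34 ≈ 40.000 mcg/mL.
Cmax,ss = C₀/(1 − f) ≈ 40.000/0.7103 ≈ 56.314 mcg/mL.
One interval later, Cmin,ss = Cmax,ss·e^(−kτ) ≈ 56.314 × 0.2897 ≈ 16.314 mcg/mL.

16.3 mcg/mL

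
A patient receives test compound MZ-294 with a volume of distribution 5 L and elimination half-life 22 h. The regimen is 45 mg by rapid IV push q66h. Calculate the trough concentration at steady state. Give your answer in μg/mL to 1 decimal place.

1.3 μg/mL

The dosing interval is 3 half-lives, so f = 2^(−3) = 0.125.
At steady state, R = 1/(1 − 0.125) = 8/7.
Single-dose peak C₀ = D/Vd = 45/5 = 9 μg/mL.
Steady-state peak Cmax,ss = C₀·R = 9 × 8/7 ≈ 10.286 μg/mL.
Steady-state trough Cmin,ss = Cmax,ss·f ≈ 10.286 × 0.125 ≈ 1.286 μg/mL.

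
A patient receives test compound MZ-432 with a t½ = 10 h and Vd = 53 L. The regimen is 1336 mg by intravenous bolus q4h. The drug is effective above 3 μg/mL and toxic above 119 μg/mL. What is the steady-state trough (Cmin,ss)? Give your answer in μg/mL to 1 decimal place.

k = ln2/t½ = ln2/10 ≈ 0.069315 h⁻¹; fraction remaining f = e^(−kτ) = e^(−0.069315×4) ≈ 0.7579.
Each bolus raises the concentration by D/Vd = 1336/53 ≈ 25.208 μg/mL.
Steady-state trough Cmin,ss = C₀·f/(1−f) ≈ 25.208 × 0.7579/0.2421 ≈ 78.914 μg/mL.
Trough 78.9 μg/mL vs MEC 3 μg/mL: adequate.

78.9 μg/mL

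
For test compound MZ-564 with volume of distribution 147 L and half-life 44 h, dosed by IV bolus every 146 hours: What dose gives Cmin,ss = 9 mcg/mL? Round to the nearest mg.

11873 mg

τ/t½ = 146/44 ≈ 3.3182, so f = (1/2)^(146/44) ≈ 0.100260.
Cmin,ss = (D/Vd)·f/(1−f), so D = Cmin,ss·Vd·(1−f)/f.
D = 9 × 147 × (1−f)/f ≈ 9 × 147 × 8.97407 ≈ 11872.69 mg.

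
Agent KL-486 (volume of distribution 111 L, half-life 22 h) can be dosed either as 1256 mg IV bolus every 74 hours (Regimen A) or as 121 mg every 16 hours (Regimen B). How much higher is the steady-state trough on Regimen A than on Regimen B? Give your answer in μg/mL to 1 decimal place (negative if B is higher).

Regimen A: f = (1/2)^(74/22) ≈ 0.0972; Cmin,ss = (1256/111)·f/(1−f) ≈ 1.218 μg/mL.
Regimen B: f = (1/2)^(16/22) ≈ 0.6040; Cmin,ss = (121/111)·f/(1−f) ≈ 1.663 μg/mL.
Difference ≈ 1.218 − 1.663 ≈ -0.445 μg/mL.

-0.4 μg/mL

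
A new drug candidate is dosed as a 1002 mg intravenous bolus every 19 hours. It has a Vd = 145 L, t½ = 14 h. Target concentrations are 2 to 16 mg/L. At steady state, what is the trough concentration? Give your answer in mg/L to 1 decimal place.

τ/t½ = 19/14 ≈ 1.3571, so fraction remaining f = (1/2)^(19/14) ≈ 0.3904.
At steady state, accumulation factor R = 1/(1 − e^(−kτ)) ≈ 1.6404.
Single-dose peak C₀ = D/Vd = 1002/145 ≈ 6.910 mg/L.
Steady-state peak Cmax,ss = C₀·R ≈ 6.910 × 1.6404 ≈ 11.335 mg/L.
Steady-state trough Cmin,ss = Cmax,ss·f ≈ 11.335 × 0.3904 ≈ 4.425 mg/L.
Trough 4.4 mg/L vs MEC 2 mg/L: adequate.

4.4 mg/L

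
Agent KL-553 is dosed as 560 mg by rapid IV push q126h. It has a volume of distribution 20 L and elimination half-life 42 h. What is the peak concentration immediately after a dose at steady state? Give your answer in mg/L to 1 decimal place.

32.0 mg/L

The dosing interval is 3 half-lives, so f = 2^(−3) = 0.125.
At steady state, R = 1/(1 − 0.125) = 8/7.
Single-dose peak C₀ = D/Vd = 560/20 = 28 mg/L.
Steady-state peak Cmax,ss = C₀·R = 28 × 8/7 ≈ 32.000 mg/L.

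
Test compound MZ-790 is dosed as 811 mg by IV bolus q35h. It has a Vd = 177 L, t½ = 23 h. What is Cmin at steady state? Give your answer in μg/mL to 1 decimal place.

k = ln2/t½ = ln2/23 ≈ 0.030137 h⁻¹; fraction remaining f = e^(−kτ) = e^(−0.030137×35) ≈ 0.3483.
At steady state, accumulation factor R = 1/(1 − e^(−kτ)) ≈ 1.5344.
Single-dose peak C₀ = D/Vd = 811/177 ≈ 4.582 μg/mL.
Steady-state peak Cmax,ss = C₀·R ≈ 4.582 × 1.5344 ≈ 7.031 μg/mL.
Steady-state trough Cmin,ss = Cmax,ss·f ≈ 7.031 × 0.3483 ≈ 2.449 μg/mL.

2.4 μg/mL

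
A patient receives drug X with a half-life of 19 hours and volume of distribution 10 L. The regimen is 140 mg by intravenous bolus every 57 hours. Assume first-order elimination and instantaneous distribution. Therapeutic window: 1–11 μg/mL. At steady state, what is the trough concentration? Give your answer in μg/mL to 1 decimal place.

2.0 μg/mL

τ = 57 h = 3 half-lives, so f = (1/2)^3 = 0.125.
At steady state, R = 1/(1 − 0.125) = 8/7.
Single-dose peak C₀ = D/Vd = 140/10 = 14 μg/mL.
Steady-state peak Cmax,ss = C₀·R = 14 × 8/7 ≈ 16.000 μg/mL.
Steady-state trough Cmin,ss = Cmax,ss·f ≈ 16.000 × 0.125 ≈ 2.000 μg/mL.
Trough 2.0 μg/mL vs MEC 1 μg/mL: adequate.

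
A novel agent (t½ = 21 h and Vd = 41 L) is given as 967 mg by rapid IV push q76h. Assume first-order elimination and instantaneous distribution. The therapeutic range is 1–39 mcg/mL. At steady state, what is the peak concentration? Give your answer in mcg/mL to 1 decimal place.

Over one 76-h interval, 76/21 ≈ 3.619 half-lives elapse, leaving f ≈ 0.0814 of each dose.
Accumulation ratio R = 1/(1 − f) ≈ 1/0.9186 ≈ 1.0886.
Single-dose peak C₀ = D/Vd = 967/41 ≈ 23.585 mcg/mL.
Steady-state peak Cmax,ss = C₀·R ≈ 23.585 × 1.0886 ≈ 25.675 mcg/mL.
Peak 25.7 mcg/mL vs MTC 39 mcg/mL: below toxic threshold.

25.7 mcg/mL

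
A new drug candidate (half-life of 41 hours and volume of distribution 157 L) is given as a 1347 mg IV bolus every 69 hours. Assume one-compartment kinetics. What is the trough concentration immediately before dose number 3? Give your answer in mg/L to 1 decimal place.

f = (1/2)^(τ/t½) = (1/2)^(69/41) ≈ 0.3115.
C₀ = D/Vd = 1347/157 ≈ 8.580 mg/L.
Before the 3rd dose, 2 doses have been given. Superposition: Cmin = C₀·(f + f²).
≈ 8.580 × (0.3115 + 0.0970) ≈ 8.580 × 0.4085 ≈ 3.505 mg/L.

3.5 mg/L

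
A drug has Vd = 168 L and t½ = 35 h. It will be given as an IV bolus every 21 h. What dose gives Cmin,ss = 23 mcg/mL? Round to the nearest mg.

1993 mg

τ/t½ = 21/35 ≈ 0.6, so f = (1/2)^(21/35) ≈ 0.659754.
Cmin,ss = (D/Vd)·f/(1−f), so D = Cmin,ss·Vd·(1−f)/f.
D = 23 × 168 × (1−f)/f ≈ 23 × 168 × 0.51572 ≈ 1992.74 mg.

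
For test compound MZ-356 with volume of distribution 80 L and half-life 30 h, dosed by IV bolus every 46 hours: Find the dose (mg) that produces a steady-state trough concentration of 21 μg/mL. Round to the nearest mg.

3183 mg

τ/t½ = 46/30 ≈ 1.5333, so f = (1/2)^(46/30) ≈ 0.345478.
Cmin,ss = (D/Vd)·f/(1−f), so D = Cmin,ss·Vd·(1−f)/f.
D = 21 × 80 × (1−f)/f ≈ 21 × 80 × 1.89454 ≈ 3182.83 mg.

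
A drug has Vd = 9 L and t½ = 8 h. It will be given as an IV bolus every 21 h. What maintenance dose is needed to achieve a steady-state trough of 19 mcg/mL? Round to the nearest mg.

884 mg

τ/t½ = 21/8 ≈ 2.625, so f = (1/2)^(21/8) ≈ 0.162105.
Cmin,ss = (D/Vd)·f/(1−f), so D = Cmin,ss·Vd·(1−f)/f.
D = 19 × 9 × (1−f)/f ≈ 19 × 9 × 5.16884 ≈ 883.87 mg.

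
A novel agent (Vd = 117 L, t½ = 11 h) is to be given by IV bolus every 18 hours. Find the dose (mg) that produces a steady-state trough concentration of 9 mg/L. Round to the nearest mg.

τ/t½ = 18/11 ≈ 1.6364, so f = (1/2)^(18/11) ≈ 0.321666.
Cmin,ss = (D/Vd)·f/(1−f), so D = Cmin,ss·Vd·(1−f)/f.
D = 9 × 117 × (1−f)/f ≈ 9 × 117 × 2.10881 ≈ 2220.58 mg.

2221 mg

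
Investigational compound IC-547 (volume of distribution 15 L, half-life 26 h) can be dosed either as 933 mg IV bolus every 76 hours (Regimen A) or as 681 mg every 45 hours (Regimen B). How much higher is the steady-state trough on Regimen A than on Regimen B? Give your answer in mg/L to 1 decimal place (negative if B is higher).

-10.1 mg/L

Regimen A: f = (1/2)^(76/26) ≈ 0.1318; Cmin,ss = (933/15)·f/(1−f) ≈ 9.442 mg/L.
Regimen B: f = (1/2)^(45/26) ≈ 0.3013; Cmin,ss = (681/15)·f/(1−f) ≈ 19.578 mg/L.
Difference ≈ 9.442 − 19.578 ≈ -10.136 mg/L.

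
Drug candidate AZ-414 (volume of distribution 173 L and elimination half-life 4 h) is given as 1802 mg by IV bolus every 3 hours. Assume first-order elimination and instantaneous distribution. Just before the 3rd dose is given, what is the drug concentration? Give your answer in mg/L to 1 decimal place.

f = (1/2)^(τ/t½) = (1/2)^(3/4) ≈ 0.5946.
C₀ = D/Vd = 1802/173 ≈ 10.416 mg/L.
Before the 3rd dose, 2 doses have been given. Superposition: Cmin = C₀·(f + f²).
≈ 10.416 × (0.5946 + 0.3535) ≈ 10.416 × 0.9481 ≈ 9.875 mg/L.

9.9 mg/L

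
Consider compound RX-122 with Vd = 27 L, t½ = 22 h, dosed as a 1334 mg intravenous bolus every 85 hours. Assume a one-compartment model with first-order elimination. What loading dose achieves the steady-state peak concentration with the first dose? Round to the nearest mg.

1432 mg

f = (1/2)^(85/22) ≈ 0.068696; accumulation ratio R = 1/(1−f) ≈ 1.07376.
Loading dose to hit Cmax,ss on first dose: D_load = D_maint·R ≈ 1334 × 1.07376 ≈ 1432.40 mg.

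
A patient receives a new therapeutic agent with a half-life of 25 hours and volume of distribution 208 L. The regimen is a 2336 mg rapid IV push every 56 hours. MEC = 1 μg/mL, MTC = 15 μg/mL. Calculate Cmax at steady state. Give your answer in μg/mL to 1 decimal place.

Over one 56-h interval, 56/25 ≈ 2.24 half-lives elapse, leaving f ≈ 0.2117 of each dose.
At steady state, accumulation factor R = 1/(1 − e^(−kτ)) ≈ 1.2686.
Single-dose peak C₀ = D/Vd = 2336/208 ≈ 11.231 μg/mL.
Steady-state peak Cmax,ss = C₀·R ≈ 11.231 × 1.2686 ≈ 14.248 μg/mL.
Peak 14.2 μg/mL vs MTC 15 μg/mL: below toxic threshold.

14.2 μg/mL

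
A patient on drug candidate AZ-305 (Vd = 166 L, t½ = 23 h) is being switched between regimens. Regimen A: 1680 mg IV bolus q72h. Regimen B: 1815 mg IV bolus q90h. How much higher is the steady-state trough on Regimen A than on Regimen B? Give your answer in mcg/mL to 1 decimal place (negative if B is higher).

0.5 mcg/mL

Regimen A: f = (1/2)^(72/23) ≈ 0.1142; Cmin,ss = (1680/166)·f/(1−f) ≈ 1.305 mcg/mL.
Regimen B: f = (1/2)^(90/23) ≈ 0.0664; Cmin,ss = (1815/166)·f/(1−f) ≈ 0.778 mcg/mL.
Difference ≈ 1.305 − 0.778 ≈ 0.527 mcg/mL.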